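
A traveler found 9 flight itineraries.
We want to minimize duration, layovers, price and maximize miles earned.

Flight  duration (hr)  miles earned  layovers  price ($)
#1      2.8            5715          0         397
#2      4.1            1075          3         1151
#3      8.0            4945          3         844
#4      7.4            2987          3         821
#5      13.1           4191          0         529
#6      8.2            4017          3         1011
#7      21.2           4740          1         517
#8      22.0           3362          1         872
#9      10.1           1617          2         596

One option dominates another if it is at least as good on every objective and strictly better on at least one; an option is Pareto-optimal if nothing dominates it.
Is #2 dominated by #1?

#1 vs #2: duration 2.8≤4.1, miles earned 5715≥1075, layovers 0≤3, price 397≤1151 — #1 is at least as good on every objective with at least one strict improvement.

Yes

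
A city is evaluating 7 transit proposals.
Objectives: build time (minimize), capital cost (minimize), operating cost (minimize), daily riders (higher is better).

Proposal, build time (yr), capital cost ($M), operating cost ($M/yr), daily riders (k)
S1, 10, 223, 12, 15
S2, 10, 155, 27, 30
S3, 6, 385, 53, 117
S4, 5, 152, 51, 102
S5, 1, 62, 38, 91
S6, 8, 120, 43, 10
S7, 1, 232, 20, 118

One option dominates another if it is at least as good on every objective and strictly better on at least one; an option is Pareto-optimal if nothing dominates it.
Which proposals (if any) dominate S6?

S5: build time 1≤8, capital cost 62≤120, operating cost 38≤43, daily riders 91≥10 — dominates S6.
Others (S1, S2, S3, S4, S7) are each worse than S6 on at least one objective.

S5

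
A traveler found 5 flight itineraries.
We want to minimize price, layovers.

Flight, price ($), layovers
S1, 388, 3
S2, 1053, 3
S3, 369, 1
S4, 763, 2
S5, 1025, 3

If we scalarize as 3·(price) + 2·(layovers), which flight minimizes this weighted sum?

S1: 3·388 + 2·3 = 1170
S2: 3·1053 + 2·3 = 3165
S3: 3·369 + 2·1 = 1109
S4: 3·763 + 2·2 = 2293
S5: 3·1025 + 2·3 = 3081
Lowest: S3 at 1109.

S3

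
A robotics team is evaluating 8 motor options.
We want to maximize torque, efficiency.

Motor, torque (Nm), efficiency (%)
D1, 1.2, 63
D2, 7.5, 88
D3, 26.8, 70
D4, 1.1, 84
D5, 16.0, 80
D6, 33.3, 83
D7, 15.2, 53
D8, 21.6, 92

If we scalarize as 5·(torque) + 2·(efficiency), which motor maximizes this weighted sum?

D1: 5·1.2 + 2·63 = 132.0
D2: 5·7.5 + 2·88 = 213.5
D3: 5·26.8 + 2·70 = 274.0
D4: 5·1.1 + 2·84 = 173.5
D5: 5·16.0 + 2·80 = 240.0
D6: 5·33.3 + 2·83 = 332.5
D7: 5·15.2 + 2·53 = 182.0
D8: 5·21.6 + 2·92 = 292.0
Highest: D6 at 332.5.

D6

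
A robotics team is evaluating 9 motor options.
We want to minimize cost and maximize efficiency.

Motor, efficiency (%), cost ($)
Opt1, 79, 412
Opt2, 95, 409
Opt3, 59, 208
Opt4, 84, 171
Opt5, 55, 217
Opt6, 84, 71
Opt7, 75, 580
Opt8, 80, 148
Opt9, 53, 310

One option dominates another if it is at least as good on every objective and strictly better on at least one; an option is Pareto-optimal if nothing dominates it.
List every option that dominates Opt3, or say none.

Opt4, Opt6, Opt8

Opt4: efficiency 84≥59, cost 171≤208 — dominates Opt3.
Opt6: efficiency 84≥59, cost 71≤208 — dominates Opt3.
Opt8: efficiency 80≥59, cost 148≤208 — dominates Opt3.
Others (Opt1, Opt2, Opt5, Opt7, Opt9) are each worse than Opt3 on at least one objective.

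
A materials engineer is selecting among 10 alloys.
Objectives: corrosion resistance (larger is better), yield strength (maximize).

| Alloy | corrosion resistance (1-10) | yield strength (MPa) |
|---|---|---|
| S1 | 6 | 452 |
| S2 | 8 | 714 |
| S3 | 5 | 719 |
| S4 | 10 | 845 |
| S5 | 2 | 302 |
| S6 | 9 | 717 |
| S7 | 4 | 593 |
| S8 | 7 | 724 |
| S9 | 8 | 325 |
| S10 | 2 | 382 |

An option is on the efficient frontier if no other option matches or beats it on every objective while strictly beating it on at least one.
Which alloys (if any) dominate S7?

S2, S3, S4, S6, S8

S2: corrosion resistance 8≥4, yield strength 714≥593 — dominates S7.
S3: corrosion resistance 5≥4, yield strength 719≥593 — dominates S7.
S4: corrosion resistance 10≥4, yield strength 845≥593 — dominates S7.
S6: corrosion resistance 9≥4, yield strength 717≥593 — dominates S7.
S8: corrosion resistance 7≥4, yield strength 724≥593 — dominates S7.
Others (S1, S5, S9, S10) are each worse than S7 on at least one objective.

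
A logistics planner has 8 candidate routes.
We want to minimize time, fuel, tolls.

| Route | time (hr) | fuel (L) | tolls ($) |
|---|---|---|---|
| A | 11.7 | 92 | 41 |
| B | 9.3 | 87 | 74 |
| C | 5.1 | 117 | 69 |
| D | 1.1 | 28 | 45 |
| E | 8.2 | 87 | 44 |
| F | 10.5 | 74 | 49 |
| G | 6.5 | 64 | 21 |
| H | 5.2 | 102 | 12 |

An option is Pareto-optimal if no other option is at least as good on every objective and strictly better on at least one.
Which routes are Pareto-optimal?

D, G, H

A: dominated by G (time 6.5≤11.7, fuel 64≤92, tolls 21≤41).
B: dominated by D (time 1.1≤9.3, fuel 28≤87, tolls 45≤74).
C: dominated by D (time 1.1≤5.1, fuel 28≤117, tolls 45≤69).
D: not dominated (best time).
E: dominated by G (time 6.5≤8.2, fuel 64≤87, tolls 21≤44).
F: dominated by D (time 1.1≤10.5, fuel 28≤74, tolls 45≤49).
G: not dominated.
H: not dominated (best tolls).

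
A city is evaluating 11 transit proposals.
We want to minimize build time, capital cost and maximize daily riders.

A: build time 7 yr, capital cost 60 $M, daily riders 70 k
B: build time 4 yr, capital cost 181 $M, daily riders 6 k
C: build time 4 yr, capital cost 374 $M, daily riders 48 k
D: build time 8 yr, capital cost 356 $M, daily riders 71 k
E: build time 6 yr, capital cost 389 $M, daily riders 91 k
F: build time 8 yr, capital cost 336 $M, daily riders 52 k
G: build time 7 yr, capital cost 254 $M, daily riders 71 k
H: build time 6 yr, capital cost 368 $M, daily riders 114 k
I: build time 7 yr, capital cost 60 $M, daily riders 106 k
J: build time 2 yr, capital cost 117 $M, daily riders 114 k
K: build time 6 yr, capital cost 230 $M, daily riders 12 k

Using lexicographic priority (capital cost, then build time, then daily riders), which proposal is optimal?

First minimize capital cost: best is 60, kept {A, I}.
Then minimize build time: best is 7, kept {A, I}.
Then maximize daily riders: best is 106, kept {I}.

I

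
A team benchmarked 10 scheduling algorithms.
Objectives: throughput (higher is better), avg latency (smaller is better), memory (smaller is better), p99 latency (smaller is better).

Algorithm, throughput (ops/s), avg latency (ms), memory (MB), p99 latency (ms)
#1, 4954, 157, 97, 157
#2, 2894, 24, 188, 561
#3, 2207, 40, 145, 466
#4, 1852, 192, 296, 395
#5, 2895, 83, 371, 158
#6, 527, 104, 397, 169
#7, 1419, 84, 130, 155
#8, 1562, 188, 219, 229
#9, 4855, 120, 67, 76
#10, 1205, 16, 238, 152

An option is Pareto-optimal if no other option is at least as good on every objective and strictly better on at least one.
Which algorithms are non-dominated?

#1: not dominated (best throughput).
#2: not dominated.
#3: not dominated.
#4: dominated by #1 (throughput 4954≥1852, avg latency 157≤192, memory 97≤296, p99 latency 157≤395).
#5: not dominated.
#6: dominated by #5 (throughput 2895≥527, avg latency 83≤104, memory 371≤397, p99 latency 158≤169).
#7: not dominated.
#8: dominated by #1 (throughput 4954≥1562, avg latency 157≤188, memory 97≤219, p99 latency 157≤229).
#9: not dominated (best memory).
#10: not dominated (best avg latency).

#1, #2, #3, #5, #7, #9, #10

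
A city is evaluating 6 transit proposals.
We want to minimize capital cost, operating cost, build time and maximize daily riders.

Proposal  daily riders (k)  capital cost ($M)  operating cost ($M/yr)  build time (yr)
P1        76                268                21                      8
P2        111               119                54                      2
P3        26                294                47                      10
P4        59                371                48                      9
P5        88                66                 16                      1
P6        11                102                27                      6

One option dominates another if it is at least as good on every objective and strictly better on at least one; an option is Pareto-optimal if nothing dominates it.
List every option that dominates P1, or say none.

P5: daily riders 88≥76, capital cost 66≤268, operating cost 16≤21, build time 1≤8 — dominates P1.
Others (P2, P3, P4, P6) are each worse than P1 on at least one objective.

P5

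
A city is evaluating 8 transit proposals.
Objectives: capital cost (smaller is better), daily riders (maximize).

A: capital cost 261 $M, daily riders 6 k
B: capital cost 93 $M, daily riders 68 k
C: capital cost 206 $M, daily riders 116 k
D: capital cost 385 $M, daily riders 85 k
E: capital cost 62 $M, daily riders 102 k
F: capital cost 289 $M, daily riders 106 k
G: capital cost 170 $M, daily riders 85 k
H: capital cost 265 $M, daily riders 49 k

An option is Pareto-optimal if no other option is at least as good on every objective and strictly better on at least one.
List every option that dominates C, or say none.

A: worse on capital cost (261 vs 206).
B: worse on daily riders (68 vs 116).
D: worse on capital cost (385 vs 206).
E: worse on daily riders (102 vs 116).
F: worse on capital cost (289 vs 206).
G: worse on daily riders (85 vs 116).
H: worse on capital cost (265 vs 206).
No option dominates C.

none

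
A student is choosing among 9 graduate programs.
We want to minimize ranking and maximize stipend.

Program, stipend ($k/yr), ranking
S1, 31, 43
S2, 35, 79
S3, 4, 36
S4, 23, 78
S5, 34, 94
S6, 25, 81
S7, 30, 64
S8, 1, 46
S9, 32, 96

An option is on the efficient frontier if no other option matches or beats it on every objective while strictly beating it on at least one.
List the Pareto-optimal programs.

S1, S2, S3

S1: not dominated.
S2: not dominated (best stipend).
S3: not dominated (best ranking).
S4: dominated by S1 (stipend 31≥23, ranking 43≤78).
S5: dominated by S2 (stipend 35≥34, ranking 79≤94).
S6: dominated by S1 (stipend 31≥25, ranking 43≤81).
S7: dominated by S1 (stipend 31≥30, ranking 43≤64).
S8: dominated by S1 (stipend 31≥1, ranking 43≤46).
S9: dominated by S2 (stipend 35≥32, ranking 79≤96).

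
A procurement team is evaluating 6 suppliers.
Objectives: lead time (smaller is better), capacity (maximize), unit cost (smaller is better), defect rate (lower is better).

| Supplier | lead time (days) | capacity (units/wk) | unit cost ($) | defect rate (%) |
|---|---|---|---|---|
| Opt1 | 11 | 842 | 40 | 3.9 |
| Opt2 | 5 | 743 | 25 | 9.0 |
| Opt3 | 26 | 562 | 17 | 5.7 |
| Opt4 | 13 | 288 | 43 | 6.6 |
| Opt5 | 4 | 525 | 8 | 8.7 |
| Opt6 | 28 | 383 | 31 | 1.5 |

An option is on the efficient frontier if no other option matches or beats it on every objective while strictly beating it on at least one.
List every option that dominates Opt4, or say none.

Opt1

Opt1: lead time 11≤13, capacity 842≥288, unit cost 40≤43, defect rate 3.9≤6.6 — dominates Opt4.
Others (Opt2, Opt3, Opt5, Opt6) are each worse than Opt4 on at least one objective.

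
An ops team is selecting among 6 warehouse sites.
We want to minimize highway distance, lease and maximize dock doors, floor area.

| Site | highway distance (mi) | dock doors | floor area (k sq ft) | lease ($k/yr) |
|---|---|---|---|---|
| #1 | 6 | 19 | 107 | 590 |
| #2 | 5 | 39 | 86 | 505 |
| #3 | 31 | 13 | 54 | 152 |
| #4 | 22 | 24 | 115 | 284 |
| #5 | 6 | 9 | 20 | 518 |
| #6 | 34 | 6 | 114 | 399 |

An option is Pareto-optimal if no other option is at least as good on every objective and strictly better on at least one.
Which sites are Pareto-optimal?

#1, #2, #3, #4

#1: not dominated.
#2: not dominated (best highway distance).
#3: not dominated (best lease).
#4: not dominated (best floor area).
#5: dominated by #2 (highway distance 5≤6, dock doors 39≥9, floor area 86≥20, lease 505≤518).
#6: dominated by #4 (highway distance 22≤34, dock doors 24≥6, floor area 115≥114, lease 284≤399).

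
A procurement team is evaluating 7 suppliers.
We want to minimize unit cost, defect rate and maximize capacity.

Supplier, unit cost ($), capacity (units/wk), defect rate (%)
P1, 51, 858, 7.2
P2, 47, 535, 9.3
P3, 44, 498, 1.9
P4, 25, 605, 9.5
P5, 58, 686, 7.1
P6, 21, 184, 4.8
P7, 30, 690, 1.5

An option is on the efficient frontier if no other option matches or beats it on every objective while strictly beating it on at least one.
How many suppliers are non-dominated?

4

P1: not dominated (best capacity).
P2: dominated by P7 (unit cost 30≤47, capacity 690≥535, defect rate 1.5≤9.3).
P3: dominated by P7 (unit cost 30≤44, capacity 690≥498, defect rate 1.5≤1.9).
P4: not dominated.
P5: dominated by P7 (unit cost 30≤58, capacity 690≥686, defect rate 1.5≤7.1).
P6: not dominated (best unit cost).
P7: not dominated (best defect rate).
Pareto-optimal: P1, P4, P6, P7 → 4.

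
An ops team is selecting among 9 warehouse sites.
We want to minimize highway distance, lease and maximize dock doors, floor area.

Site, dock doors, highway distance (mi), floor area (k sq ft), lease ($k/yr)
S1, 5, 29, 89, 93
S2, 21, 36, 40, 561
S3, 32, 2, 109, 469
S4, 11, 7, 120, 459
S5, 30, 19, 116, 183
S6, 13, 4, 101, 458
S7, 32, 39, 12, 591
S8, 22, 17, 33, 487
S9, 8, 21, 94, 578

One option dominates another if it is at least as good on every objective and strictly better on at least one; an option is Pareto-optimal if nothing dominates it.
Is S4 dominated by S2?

S2 vs S4: S2 is worse on highway distance (36 vs 7), so it does not dominate S4.

No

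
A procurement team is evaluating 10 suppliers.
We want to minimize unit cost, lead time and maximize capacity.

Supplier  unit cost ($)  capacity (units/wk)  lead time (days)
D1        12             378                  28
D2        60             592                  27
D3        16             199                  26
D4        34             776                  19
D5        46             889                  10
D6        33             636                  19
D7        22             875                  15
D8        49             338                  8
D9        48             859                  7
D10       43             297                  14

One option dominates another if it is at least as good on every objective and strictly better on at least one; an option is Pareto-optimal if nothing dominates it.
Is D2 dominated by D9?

Yes

D9 vs D2: unit cost 48≤60, capacity 859≥592, lead time 7≤27 — D9 is at least as good on every objective with at least one strict improvement.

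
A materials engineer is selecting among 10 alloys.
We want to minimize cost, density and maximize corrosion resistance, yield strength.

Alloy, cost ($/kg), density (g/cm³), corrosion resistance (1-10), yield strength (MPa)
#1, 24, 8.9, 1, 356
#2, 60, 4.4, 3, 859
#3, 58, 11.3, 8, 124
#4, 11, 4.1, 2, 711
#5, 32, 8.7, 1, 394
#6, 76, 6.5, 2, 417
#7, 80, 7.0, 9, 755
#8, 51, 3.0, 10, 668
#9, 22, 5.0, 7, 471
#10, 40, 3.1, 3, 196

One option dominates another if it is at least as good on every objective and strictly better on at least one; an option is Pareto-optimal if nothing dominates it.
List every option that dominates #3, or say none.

#8

#8: cost 51≤58, density 3.0≤11.3, corrosion resistance 10≥8, yield strength 668≥124 — dominates #3.
Others (#1, #2, #4, #5, #6, #7, #9, #10) are each worse than #3 on at least one objective.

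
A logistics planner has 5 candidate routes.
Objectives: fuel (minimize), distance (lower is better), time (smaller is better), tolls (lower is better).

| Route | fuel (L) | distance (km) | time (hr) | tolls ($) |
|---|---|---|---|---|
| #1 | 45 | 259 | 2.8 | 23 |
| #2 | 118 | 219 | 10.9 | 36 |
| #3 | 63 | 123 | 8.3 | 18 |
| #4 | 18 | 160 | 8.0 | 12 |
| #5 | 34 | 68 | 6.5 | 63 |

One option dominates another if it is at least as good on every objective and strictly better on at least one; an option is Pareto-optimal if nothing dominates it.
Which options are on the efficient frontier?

#1: not dominated (best time).
#2: dominated by #3 (fuel 63≤118, distance 123≤219, time 8.3≤10.9, tolls 18≤36).
#3: not dominated.
#4: not dominated (best fuel).
#5: not dominated (best distance).

#1, #3, #4, #5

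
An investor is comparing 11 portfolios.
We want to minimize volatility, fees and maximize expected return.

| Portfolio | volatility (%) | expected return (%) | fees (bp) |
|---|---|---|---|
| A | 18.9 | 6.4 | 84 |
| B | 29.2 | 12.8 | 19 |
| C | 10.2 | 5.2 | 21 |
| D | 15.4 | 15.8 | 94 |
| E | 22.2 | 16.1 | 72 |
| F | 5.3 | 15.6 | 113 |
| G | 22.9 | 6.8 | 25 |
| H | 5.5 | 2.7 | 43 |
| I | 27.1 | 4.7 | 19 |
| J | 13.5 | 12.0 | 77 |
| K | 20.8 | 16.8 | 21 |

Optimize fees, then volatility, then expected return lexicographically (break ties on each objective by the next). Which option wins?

First minimize fees: best is 19, kept {B, I}.
Then minimize volatility: best is 27.1, kept {I}.

I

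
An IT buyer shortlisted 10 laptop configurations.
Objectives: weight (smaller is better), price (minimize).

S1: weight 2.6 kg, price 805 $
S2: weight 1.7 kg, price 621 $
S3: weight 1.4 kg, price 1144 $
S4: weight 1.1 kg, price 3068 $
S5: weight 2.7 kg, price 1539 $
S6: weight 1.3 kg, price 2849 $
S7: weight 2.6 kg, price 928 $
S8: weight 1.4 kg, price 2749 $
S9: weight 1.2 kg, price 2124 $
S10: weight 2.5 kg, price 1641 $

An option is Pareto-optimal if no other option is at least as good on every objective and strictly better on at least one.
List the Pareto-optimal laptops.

S2, S3, S4, S9

S1: dominated by S2 (weight 1.7≤2.6, price 621≤805).
S2: not dominated (best price).
S3: not dominated.
S4: not dominated (best weight).
S5: dominated by S1 (weight 2.6≤2.7, price 805≤1539).
S6: dominated by S9 (weight 1.2≤1.3, price 2124≤2849).
S7: dominated by S1 (weight 2.6≤2.6, price 805≤928).
S8: dominated by S3 (weight 1.4≤1.4, price 1144≤2749).
S9: not dominated.
S10: dominated by S2 (weight 1.7≤2.5, price 621≤1641).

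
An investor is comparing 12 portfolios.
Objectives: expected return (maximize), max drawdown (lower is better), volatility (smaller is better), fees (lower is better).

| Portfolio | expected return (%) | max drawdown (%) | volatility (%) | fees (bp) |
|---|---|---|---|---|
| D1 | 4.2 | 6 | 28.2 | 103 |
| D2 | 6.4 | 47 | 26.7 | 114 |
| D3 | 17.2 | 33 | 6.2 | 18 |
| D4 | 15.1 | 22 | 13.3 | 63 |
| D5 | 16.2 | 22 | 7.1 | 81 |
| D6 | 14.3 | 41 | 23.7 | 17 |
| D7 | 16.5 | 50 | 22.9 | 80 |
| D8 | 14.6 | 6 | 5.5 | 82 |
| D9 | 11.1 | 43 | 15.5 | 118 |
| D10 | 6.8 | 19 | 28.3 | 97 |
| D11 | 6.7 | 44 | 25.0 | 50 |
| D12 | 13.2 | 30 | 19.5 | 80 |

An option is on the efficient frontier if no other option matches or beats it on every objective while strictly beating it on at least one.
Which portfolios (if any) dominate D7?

D3

D3: expected return 17.2≥16.5, max drawdown 33≤50, volatility 6.2≤22.9, fees 18≤80 — dominates D7.
Others (D1, D2, D4, D5, D6, D8, D9, D10, D11, D12) are each worse than D7 on at least one objective.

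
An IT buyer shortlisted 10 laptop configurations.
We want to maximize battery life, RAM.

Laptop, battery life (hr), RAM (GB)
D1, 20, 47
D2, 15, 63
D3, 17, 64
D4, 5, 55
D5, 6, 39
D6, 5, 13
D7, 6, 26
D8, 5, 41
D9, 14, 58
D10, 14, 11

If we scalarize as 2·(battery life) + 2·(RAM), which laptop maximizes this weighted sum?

D1: 2·20 + 2·47 = 134
D2: 2·15 + 2·63 = 156
D3: 2·17 + 2·64 = 162
D4: 2·5 + 2·55 = 120
D5: 2·6 + 2·39 = 90
D6: 2·5 + 2·13 = 36
D7: 2·6 + 2·26 = 64
D8: 2·5 + 2·41 = 92
D9: 2·14 + 2·58 = 144
D10: 2·14 + 2·11 = 50
Highest: D3 at 162.

D3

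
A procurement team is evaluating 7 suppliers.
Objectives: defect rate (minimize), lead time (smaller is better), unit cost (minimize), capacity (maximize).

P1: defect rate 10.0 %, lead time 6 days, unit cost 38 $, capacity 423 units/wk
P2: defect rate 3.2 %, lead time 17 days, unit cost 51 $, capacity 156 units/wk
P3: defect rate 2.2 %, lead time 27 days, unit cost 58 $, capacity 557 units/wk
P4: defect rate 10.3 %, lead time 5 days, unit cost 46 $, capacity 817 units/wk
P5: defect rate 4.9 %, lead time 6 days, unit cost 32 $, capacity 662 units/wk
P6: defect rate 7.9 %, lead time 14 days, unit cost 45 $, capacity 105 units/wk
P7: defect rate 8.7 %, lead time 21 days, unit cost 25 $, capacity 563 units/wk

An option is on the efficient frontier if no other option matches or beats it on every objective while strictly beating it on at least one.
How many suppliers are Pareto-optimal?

5

P1: dominated by P5 (defect rate 4.9≤10.0, lead time 6≤6, unit cost 32≤38, capacity 662≥423).
P2: not dominated.
P3: not dominated (best defect rate).
P4: not dominated (best lead time).
P5: not dominated.
P6: dominated by P5 (defect rate 4.9≤7.9, lead time 6≤14, unit cost 32≤45, capacity 662≥105).
P7: not dominated (best unit cost).
Pareto-optimal: P2, P3, P4, P5, P7 → 5.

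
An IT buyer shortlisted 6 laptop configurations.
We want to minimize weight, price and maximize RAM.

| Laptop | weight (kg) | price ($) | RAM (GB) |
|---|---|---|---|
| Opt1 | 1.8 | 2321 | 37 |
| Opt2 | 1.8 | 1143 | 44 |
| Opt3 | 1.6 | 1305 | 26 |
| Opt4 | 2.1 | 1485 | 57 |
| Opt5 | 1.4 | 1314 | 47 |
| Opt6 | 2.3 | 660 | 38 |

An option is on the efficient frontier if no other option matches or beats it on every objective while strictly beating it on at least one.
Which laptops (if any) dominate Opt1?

Opt2: weight 1.8≤1.8, price 1143≤2321, RAM 44≥37 — dominates Opt1.
Opt5: weight 1.4≤1.8, price 1314≤2321, RAM 47≥37 — dominates Opt1.
Others (Opt3, Opt4, Opt6) are each worse than Opt1 on at least one objective.

Opt2, Opt5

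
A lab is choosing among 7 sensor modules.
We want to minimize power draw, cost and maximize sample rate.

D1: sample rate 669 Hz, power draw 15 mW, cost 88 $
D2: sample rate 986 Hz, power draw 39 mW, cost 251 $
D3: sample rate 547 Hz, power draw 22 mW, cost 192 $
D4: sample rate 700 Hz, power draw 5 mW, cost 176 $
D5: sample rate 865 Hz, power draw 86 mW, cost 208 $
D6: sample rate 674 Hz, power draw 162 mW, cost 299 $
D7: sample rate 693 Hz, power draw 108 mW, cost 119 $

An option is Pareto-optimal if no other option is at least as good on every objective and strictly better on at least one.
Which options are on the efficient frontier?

D1, D2, D4, D5, D7

D1: not dominated (best cost).
D2: not dominated (best sample rate).
D3: dominated by D1 (sample rate 669≥547, power draw 15≤22, cost 88≤192).
D4: not dominated (best power draw).
D5: not dominated.
D6: dominated by D2 (sample rate 986≥674, power draw 39≤162, cost 251≤299).
D7: not dominated.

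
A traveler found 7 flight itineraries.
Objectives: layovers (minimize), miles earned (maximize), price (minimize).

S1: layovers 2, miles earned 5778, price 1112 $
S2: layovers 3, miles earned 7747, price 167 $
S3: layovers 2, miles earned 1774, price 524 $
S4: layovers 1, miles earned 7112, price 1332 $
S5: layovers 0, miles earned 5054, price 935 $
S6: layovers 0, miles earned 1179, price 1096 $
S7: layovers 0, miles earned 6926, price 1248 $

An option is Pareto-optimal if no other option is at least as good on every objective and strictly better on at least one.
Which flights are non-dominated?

S1, S2, S3, S4, S5, S7

S1: not dominated.
S2: not dominated (best miles earned).
S3: not dominated.
S4: not dominated.
S5: not dominated.
S6: dominated by S5 (layovers 0≤0, miles earned 5054≥1179, price 935≤1096).
S7: not dominated.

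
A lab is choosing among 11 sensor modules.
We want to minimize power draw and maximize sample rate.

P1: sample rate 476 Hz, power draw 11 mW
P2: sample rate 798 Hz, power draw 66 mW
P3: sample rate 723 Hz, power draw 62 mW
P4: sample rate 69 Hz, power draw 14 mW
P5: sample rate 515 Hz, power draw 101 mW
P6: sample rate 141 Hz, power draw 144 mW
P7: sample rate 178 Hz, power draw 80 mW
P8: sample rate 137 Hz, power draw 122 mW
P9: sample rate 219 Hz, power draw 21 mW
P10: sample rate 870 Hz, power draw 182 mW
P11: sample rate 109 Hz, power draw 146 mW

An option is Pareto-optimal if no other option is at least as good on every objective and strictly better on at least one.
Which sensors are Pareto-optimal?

P1, P2, P3, P10

P1: not dominated (best power draw).
P2: not dominated.
P3: not dominated.
P4: dominated by P1 (sample rate 476≥69, power draw 11≤14).
P5: dominated by P2 (sample rate 798≥515, power draw 66≤101).
P6: dominated by P1 (sample rate 476≥141, power draw 11≤144).
P7: dominated by P1 (sample rate 476≥178, power draw 11≤80).
P8: dominated by P1 (sample rate 476≥137, power draw 11≤122).
P9: dominated by P1 (sample rate 476≥219, power draw 11≤21).
P10: not dominated (best sample rate).
P11: dominated by P1 (sample rate 476≥109, power draw 11≤146).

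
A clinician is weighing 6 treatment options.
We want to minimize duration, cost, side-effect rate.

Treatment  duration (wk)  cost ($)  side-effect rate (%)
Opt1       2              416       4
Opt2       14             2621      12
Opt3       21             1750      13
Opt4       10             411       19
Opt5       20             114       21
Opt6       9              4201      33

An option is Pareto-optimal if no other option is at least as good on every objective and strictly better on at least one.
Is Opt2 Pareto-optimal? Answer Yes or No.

No

Opt1 vs Opt2: duration 2≤14, cost 416≤2621, side-effect rate 4≤12 — Opt1 is at least as good on every objective and strictly better on at least one, so Opt1 dominates Opt2.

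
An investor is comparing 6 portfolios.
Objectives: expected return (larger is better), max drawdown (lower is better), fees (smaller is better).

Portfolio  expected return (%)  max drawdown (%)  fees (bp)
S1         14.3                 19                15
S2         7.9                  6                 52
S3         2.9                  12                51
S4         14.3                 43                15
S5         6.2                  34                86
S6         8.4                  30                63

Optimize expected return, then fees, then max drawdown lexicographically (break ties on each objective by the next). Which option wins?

First maximize expected return: best is 14.3, kept {S1, S4}.
Then minimize fees: best is 15, kept {S1, S4}.
Then minimize max drawdown: best is 19, kept {S1}.

S1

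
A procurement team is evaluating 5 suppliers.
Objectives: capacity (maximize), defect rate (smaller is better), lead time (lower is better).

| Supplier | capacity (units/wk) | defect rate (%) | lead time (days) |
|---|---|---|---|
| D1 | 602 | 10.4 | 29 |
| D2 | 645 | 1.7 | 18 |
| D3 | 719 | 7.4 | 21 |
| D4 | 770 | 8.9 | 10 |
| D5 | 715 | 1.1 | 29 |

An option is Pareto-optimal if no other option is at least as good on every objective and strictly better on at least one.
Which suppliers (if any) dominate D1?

D2, D3, D4, D5

D2: capacity 645≥602, defect rate 1.7≤10.4, lead time 18≤29 — dominates D1.
D3: capacity 719≥602, defect rate 7.4≤10.4, lead time 21≤29 — dominates D1.
D4: capacity 770≥602, defect rate 8.9≤10.4, lead time 10≤29 — dominates D1.
D5: capacity 715≥602, defect rate 1.1≤10.4, lead time 29≤29 — dominates D1.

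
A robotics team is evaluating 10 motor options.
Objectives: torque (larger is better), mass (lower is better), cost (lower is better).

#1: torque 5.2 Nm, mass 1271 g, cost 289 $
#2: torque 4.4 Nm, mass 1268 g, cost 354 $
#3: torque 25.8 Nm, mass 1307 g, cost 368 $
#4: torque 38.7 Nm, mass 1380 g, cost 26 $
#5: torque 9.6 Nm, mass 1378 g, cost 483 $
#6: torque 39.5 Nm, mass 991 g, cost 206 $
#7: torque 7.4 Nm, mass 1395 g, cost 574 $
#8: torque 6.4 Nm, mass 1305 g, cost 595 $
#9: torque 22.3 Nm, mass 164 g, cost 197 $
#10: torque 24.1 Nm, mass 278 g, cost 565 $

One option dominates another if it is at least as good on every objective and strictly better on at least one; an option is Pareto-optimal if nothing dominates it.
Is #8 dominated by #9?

#9 vs #8: torque 22.3≥6.4, mass 164≤1305, cost 197≤595 — #9 is at least as good on every objective with at least one strict improvement.

Yes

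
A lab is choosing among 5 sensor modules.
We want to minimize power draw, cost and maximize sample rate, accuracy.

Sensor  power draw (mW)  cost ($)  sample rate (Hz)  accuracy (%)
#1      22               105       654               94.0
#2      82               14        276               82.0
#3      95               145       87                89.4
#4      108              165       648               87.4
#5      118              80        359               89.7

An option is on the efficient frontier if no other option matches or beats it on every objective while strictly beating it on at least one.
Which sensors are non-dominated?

#1, #2, #5

#1: not dominated (best power draw).
#2: not dominated (best cost).
#3: dominated by #1 (power draw 22≤95, cost 105≤145, sample rate 654≥87, accuracy 94.0≥89.4).
#4: dominated by #1 (power draw 22≤108, cost 105≤165, sample rate 654≥648, accuracy 94.0≥87.4).
#5: not dominated.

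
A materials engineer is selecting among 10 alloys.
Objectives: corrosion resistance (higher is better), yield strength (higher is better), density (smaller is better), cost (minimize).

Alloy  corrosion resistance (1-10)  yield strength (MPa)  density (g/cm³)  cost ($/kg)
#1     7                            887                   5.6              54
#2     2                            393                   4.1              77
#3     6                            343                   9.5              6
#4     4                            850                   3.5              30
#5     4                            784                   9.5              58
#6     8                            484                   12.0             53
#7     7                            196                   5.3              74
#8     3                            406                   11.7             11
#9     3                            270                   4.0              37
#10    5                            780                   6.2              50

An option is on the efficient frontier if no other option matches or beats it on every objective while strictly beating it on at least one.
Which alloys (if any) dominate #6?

none

#1: worse on corrosion resistance (7 vs 8).
#2: worse on corrosion resistance (2 vs 8).
#3: worse on corrosion resistance (6 vs 8).
#4: worse on corrosion resistance (4 vs 8).
#5: worse on corrosion resistance (4 vs 8).
#7: worse on corrosion resistance (7 vs 8).
#8: worse on corrosion resistance (3 vs 8).
#9: worse on corrosion resistance (3 vs 8).
#10: worse on corrosion resistance (5 vs 8).
No option dominates #6.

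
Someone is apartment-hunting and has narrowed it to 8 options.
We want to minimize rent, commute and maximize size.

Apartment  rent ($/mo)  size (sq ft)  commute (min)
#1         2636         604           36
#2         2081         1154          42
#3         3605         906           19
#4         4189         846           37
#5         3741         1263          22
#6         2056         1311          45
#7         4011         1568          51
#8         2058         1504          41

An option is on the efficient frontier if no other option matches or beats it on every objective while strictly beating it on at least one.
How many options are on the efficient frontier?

#1: not dominated.
#2: dominated by #8 (rent 2058≤2081, size 1504≥1154, commute 41≤42).
#3: not dominated (best commute).
#4: dominated by #3 (rent 3605≤4189, size 906≥846, commute 19≤37).
#5: not dominated.
#6: not dominated (best rent).
#7: not dominated (best size).
#8: not dominated.
Pareto-optimal: #1, #3, #5, #6, #7, #8 → 6.

6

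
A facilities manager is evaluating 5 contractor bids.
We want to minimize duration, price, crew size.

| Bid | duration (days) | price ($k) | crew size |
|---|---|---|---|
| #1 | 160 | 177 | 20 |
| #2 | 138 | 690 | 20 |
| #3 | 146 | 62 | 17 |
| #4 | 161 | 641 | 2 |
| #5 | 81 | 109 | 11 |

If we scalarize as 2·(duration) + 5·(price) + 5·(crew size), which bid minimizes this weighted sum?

#1: 2·160 + 5·177 + 5·20 = 1305
#2: 2·138 + 5·690 + 5·20 = 3826
#3: 2·146 + 5·62 + 5·17 = 687
#4: 2·161 + 5·641 + 5·2 = 3537
#5: 2·81 + 5·109 + 5·11 = 762
Lowest: #3 at 687.

#3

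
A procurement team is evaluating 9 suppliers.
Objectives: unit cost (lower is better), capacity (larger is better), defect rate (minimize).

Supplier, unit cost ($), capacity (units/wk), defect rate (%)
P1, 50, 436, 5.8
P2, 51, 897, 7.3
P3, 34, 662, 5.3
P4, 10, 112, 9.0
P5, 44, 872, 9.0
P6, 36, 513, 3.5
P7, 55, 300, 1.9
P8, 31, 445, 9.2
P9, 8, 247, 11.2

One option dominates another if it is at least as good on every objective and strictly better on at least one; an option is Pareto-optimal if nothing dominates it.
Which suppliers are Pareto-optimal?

P2, P3, P4, P5, P6, P7, P8, P9

P1: dominated by P3 (unit cost 34≤50, capacity 662≥436, defect rate 5.3≤5.8).
P2: not dominated (best capacity).
P3: not dominated.
P4: not dominated.
P5: not dominated.
P6: not dominated.
P7: not dominated (best defect rate).
P8: not dominated.
P9: not dominated (best unit cost).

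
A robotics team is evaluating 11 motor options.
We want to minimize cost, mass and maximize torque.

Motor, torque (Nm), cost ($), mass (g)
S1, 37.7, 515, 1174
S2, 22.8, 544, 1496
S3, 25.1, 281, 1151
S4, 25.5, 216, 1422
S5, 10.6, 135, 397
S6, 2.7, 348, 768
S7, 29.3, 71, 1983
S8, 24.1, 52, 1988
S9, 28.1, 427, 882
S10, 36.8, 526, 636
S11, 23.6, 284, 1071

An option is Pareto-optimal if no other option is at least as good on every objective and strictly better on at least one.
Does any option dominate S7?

No

S1: worse on cost (515 vs 71).
S2: worse on torque (22.8 vs 29.3).
S3: worse on torque (25.1 vs 29.3).
S4: worse on torque (25.5 vs 29.3).
S5: worse on torque (10.6 vs 29.3).
S6: worse on torque (2.7 vs 29.3).
S8: worse on torque (24.1 vs 29.3).
S9: worse on torque (28.1 vs 29.3).
S10: worse on cost (526 vs 71).
S11: worse on torque (23.6 vs 29.3).
No option is at least as good as S7 on every objective and strictly better on one.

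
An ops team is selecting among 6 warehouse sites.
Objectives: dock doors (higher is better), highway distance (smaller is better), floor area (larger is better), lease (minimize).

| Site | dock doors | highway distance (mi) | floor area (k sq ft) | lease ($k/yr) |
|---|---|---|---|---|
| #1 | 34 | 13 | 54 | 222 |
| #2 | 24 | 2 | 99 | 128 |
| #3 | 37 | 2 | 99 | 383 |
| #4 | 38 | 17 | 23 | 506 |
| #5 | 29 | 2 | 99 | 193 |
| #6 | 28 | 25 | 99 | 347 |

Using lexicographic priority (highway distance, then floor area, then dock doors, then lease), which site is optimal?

#3

First minimize highway distance: best is 2, kept {#2, #3, #5}.
Then maximize floor area: best is 99, kept {#2, #3, #5}.
Then maximize dock doors: best is 37, kept {#3}.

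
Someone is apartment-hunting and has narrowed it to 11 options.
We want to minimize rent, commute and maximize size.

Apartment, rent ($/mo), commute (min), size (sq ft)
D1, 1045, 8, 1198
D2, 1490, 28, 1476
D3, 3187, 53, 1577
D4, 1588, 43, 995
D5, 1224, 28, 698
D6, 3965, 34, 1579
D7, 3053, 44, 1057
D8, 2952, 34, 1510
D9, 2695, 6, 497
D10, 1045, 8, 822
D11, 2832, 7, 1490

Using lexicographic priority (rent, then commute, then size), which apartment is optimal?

D1

First minimize rent: best is 1045, kept {D1, D10}.
Then minimize commute: best is 8, kept {D1, D10}.
Then maximize size: best is 1198, kept {D1}.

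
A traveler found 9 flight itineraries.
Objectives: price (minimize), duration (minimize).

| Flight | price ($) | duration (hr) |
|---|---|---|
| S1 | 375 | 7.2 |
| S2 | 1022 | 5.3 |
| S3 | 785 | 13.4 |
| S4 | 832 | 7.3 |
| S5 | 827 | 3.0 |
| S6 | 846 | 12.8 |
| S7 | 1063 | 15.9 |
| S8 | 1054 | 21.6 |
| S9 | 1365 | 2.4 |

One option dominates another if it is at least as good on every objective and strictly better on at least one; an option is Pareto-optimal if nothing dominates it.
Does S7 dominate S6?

S7 vs S6: S7 is worse on price (1063 vs 846), so it does not dominate S6.

No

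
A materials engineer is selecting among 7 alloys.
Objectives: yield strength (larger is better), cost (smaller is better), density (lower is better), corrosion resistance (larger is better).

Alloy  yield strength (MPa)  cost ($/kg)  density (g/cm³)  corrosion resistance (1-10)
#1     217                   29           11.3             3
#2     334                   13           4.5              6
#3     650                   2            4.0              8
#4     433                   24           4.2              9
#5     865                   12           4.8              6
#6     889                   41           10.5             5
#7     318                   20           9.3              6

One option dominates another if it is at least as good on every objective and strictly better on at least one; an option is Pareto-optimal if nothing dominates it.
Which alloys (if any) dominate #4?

#1: worse on yield strength (217 vs 433).
#2: worse on yield strength (334 vs 433).
#3: worse on corrosion resistance (8 vs 9).
#5: worse on density (4.8 vs 4.2).
#6: worse on cost (41 vs 24).
#7: worse on yield strength (318 vs 433).
No option dominates #4.

none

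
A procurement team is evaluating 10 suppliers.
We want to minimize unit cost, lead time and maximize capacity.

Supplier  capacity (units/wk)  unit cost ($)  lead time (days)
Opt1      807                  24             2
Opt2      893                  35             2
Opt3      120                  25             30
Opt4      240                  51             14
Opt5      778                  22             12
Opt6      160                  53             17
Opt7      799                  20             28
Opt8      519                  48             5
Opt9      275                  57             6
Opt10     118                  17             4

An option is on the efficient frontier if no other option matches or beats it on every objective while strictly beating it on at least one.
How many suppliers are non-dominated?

5

Opt1: not dominated.
Opt2: not dominated (best capacity).
Opt3: dominated by Opt1 (capacity 807≥120, unit cost 24≤25, lead time 2≤30).
Opt4: dominated by Opt1 (capacity 807≥240, unit cost 24≤51, lead time 2≤14).
Opt5: not dominated.
Opt6: dominated by Opt1 (capacity 807≥160, unit cost 24≤53, lead time 2≤17).
Opt7: not dominated.
Opt8: dominated by Opt1 (capacity 807≥519, unit cost 24≤48, lead time 2≤5).
Opt9: dominated by Opt1 (capacity 807≥275, unit cost 24≤57, lead time 2≤6).
Opt10: not dominated (best unit cost).
Pareto-optimal: Opt1, Opt2, Opt5, Opt7, Opt10 → 5.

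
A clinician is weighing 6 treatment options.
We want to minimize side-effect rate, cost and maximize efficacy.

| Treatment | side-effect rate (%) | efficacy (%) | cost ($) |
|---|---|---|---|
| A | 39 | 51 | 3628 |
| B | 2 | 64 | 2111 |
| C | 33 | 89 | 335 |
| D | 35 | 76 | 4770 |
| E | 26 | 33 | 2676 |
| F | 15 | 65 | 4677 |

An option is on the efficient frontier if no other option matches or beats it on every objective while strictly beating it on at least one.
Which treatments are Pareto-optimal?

B, C, F

A: dominated by B (side-effect rate 2≤39, efficacy 64≥51, cost 2111≤3628).
B: not dominated (best side-effect rate).
C: not dominated (best efficacy).
D: dominated by C (side-effect rate 33≤35, efficacy 89≥76, cost 335≤4770).
E: dominated by B (side-effect rate 2≤26, efficacy 64≥33, cost 2111≤2676).
F: not dominated.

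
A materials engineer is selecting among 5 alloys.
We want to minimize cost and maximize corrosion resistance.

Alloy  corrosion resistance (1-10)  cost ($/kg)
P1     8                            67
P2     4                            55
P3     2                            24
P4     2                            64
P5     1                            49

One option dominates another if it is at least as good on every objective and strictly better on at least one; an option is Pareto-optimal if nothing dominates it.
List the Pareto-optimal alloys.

P1: not dominated (best corrosion resistance).
P2: not dominated.
P3: not dominated (best cost).
P4: dominated by P2 (corrosion resistance 4≥2, cost 55≤64).
P5: dominated by P3 (corrosion resistance 2≥1, cost 24≤49).

P1, P2, P3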